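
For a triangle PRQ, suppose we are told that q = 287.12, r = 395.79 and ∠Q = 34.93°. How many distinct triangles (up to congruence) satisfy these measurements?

2

r·sin Q = 395.79·sin(34.93°) ≈ 226.6.
Since r sin Q < q < r (226.6 < 287.12 < 395.79), two triangles exist.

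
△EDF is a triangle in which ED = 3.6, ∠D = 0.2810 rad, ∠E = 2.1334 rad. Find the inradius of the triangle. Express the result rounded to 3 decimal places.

The third angle is ∠F = π − ∠E − ∠D = 0.7272 rad.
Law of sines: DF = ED·sin E/sin F ≈ 4.5807.
Law of sines: FE = ED·sin D/sin F ≈ 1.5018.
Area = ½·ED·DF·sin D ≈ 2.2865.
Semiperimeter s = (4.5807+1.5018+3.6)/2 = 4.8412.
Inradius = area/s = 2.2865/4.8412 ≈ 0.47231.

0.472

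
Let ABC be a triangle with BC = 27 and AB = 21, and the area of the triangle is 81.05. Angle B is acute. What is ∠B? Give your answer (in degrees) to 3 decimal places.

∠B ≈ 16.612°

From area = ½·AB·BC·sin B, we get sin B = 2·area/(AB·BC) ≈ 0.28589.
Taking the acute solution, ∠B ≈ 16.61°.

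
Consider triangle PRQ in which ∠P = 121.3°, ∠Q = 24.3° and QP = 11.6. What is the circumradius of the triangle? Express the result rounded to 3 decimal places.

10.266

The third angle is ∠R = 180° − ∠Q − ∠P = 34.40°.
Law of sines: RQ = QP·sin P/sin R ≈ 17.544.
Law of sines: PR = QP·sin Q/sin R ≈ 8.4493.
Circumradius = QP/(2 sin R) ≈ 10.266.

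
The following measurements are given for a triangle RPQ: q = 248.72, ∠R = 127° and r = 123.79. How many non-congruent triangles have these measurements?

q·sin R = 248.72·sin(127°) ≈ 198.6.
Since ∠R is not acute, a triangle exists only if r > q; here r ≤ q, so there is no triangle.

0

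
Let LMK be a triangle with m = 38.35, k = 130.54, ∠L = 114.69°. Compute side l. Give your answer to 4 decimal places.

150.6442

By the law of cosines, l² = m² + k² − 2·m·k·cos L = 22694, so l ≈ 150.64.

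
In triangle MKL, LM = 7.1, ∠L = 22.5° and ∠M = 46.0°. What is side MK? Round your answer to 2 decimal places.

2.92

The third angle is ∠K = 180° − ∠L − ∠M = 111.50°.
Law of sines: MK = LM·sin L/sin K ≈ 2.9203.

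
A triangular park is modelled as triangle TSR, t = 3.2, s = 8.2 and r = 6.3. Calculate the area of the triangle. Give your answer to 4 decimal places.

area ≈ 9.1038

Semiperimeter p = (3.2 + 8.2 + 6.3)/2 = 8.85.
Heron's formula: area = √(8.85·5.65·0.65·2.55) ≈ 9.1038.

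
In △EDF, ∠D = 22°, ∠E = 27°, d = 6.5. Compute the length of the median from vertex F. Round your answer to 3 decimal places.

The third angle is ∠F = 180° − ∠E − ∠D = 131.00°.
Law of sines: e = d·sin E/sin D ≈ 7.8774.
Law of sines: f = d·sin F/sin D ≈ 13.095.
Median from F: ½√(2·e² + 2·d² − f²) ≈ 3.0463.

m_F ≈ 3.046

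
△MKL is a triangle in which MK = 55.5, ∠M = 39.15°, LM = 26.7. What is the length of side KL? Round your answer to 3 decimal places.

By the law of cosines, KL² = LM² + MK² − 2·LM·MK·cos M = 1494.8, so KL ≈ 38.663.

38.663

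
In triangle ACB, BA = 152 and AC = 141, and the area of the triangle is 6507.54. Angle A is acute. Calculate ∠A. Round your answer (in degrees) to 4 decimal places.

37.3926

From area = ½·BA·AC·sin A, we get sin A = 2·area/(BA·AC) ≈ 0.60727.
Taking the acute solution, ∠A ≈ 37.39°.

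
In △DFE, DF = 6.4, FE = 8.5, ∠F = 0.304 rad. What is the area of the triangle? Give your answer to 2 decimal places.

area ≈ 8.14

Area = ½·DF·FE·sin F ≈ 8.142.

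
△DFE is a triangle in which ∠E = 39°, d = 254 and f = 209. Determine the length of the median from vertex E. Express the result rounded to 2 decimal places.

By the law of cosines, e² = d² + f² − 2·d·f·cos E = 25686, so e ≈ 160.27.
Median from E: ½√(2·d² + 2·f² − e²) ≈ 218.35.

m_E ≈ 218.35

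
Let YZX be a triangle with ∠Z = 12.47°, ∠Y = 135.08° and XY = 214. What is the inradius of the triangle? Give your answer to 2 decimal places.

The third angle is ∠X = 180° − ∠Y − ∠Z = 32.45°.
Law of sines: ZX = XY·sin Y/sin Z ≈ 699.81.
Law of sines: YZ = XY·sin X/sin Z ≈ 531.77.
Area = ½·XY·ZX·sin X ≈ 40178.
Semiperimeter s = (699.81+214+531.77)/2 = 722.79.
Inradius = area/s = 40178/722.79 ≈ 55.587.

r ≈ 55.59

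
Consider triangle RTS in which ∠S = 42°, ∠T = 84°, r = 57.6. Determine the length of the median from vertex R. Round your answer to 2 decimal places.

m_R ≈ 53.03

The third angle is ∠R = 180° − ∠T − ∠S = 54.00°.
Law of sines: t = r·sin T/sin R ≈ 70.807.
Law of sines: s = r·sin S/sin R ≈ 47.64.
Median from R: ½√(2·t² + 2·s² − r²) ≈ 53.03.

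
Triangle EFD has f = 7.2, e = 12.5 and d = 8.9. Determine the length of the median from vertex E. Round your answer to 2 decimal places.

m_E ≈ 5.14

Median from E: ½√(2·f² + 2·d² − e²) ≈ 5.1442.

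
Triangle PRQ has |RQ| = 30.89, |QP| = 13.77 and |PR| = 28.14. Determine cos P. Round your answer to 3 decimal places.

By the law of cosines, cos P = (|QP|² + |PR|² − |RQ|²) / (2·|QP|·|PR|) ≈ 0.03520, so ∠P ≈ 87.98°.

0.035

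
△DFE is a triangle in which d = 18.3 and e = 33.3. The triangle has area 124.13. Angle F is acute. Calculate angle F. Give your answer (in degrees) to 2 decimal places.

24.04

From area = ½·e·d·sin F, we get sin F = 2·area/(e·d) ≈ 0.40739.
Taking the acute solution, ∠F ≈ 24.04°.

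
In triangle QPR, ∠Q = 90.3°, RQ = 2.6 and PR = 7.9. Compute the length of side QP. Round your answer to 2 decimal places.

Law of sines: sin P = RQ·sin Q/PR ≈ 0.32911.
Since PR ≥ RQ, only the acute value applies: ∠P ≈ 19.21°.
Then ∠R = 180° − ∠Q − ∠P ≈ 70.49°.
Law of sines gives QP = PR·sin R/sin Q ≈ 7.4463.

7.45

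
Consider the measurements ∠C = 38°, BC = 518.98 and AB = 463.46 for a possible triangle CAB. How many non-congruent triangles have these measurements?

BC·sin C = 518.98·sin(38°) ≈ 319.5.
Since BC sin C < AB < BC (319.5 < 463.46 < 518.98), two triangles exist.

2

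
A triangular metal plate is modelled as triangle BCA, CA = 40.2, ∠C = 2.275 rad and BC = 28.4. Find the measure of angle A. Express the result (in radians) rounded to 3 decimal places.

∠A ≈ 0.354 rad

By the law of cosines, AB² = BC² + CA² − 2·BC·CA·cos C = 3900.9, so AB ≈ 62.457.
Law of cosines again: cos A = (CA² + AB² − BC²)/(2·CA·AB) ≈ 0.93803, so ∠A ≈ 0.354 rad.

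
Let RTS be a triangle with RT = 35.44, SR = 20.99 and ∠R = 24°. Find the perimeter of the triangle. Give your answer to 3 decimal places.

perimeter ≈ 74.799

By the law of cosines, TS² = SR² + RT² − 2·SR·RT·cos R = 337.43, so TS ≈ 18.369.
Semiperimeter s = (18.369+20.99+35.44)/2 = 37.4.
Perimeter = 18.369 + 20.99 + 35.44 = 74.799.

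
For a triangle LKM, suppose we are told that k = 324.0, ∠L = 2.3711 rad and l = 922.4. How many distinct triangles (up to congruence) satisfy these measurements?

k·sin L = 324.0·sin(2.3711 rad) ≈ 225.7.
Since ∠L is not acute, a triangle exists only if l > k; here l > k, so there is exactly one triangle.

1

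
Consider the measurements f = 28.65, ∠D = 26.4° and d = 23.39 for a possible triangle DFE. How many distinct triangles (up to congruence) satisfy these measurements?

2

f·sin D = 28.65·sin(26.4°) ≈ 12.74.
Since f sin D < d < f (12.74 < 23.39 < 28.65), two triangles exist.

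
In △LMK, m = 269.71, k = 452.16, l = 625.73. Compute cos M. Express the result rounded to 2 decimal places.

0.92

By the law of cosines, cos M = (k² + l² − m²) / (2·k·l) ≈ 0.92469, so ∠M ≈ 0.391 rad.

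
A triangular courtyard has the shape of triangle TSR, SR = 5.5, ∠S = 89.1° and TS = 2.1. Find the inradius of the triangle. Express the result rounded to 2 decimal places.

By the law of cosines, RT² = TS² + SR² − 2·TS·SR·cos S = 34.297, so RT ≈ 5.8564.
Area = ½·TS·SR·sin S ≈ 5.7743.
Semiperimeter s = (5.5+5.8564+2.1)/2 = 6.7282.
Inradius = area/s = 5.7743/6.7282 ≈ 0.85822.

0.86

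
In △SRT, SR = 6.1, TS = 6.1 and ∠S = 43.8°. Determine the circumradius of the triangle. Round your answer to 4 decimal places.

By the law of cosines, RT² = TS² + SR² − 2·TS·SR·cos S = 20.707, so RT ≈ 4.5505.
Area = ½·TS·SR·sin S ≈ 12.877.
Circumradius = RT/(2 sin S) ≈ 3.2872.

3.2872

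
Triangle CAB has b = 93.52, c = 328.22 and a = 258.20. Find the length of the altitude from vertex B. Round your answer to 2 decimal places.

h_B ≈ 191.88

Semiperimeter s = (328.22 + 258.2 + 93.52)/2 = 339.97.
Heron's formula: area = √(339.97·11.75·81.77·246.45) ≈ 8972.2.
The altitude from B has length 2·area/b ≈ 191.88.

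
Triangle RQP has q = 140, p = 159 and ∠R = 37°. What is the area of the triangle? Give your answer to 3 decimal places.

Area = ½·q·p·sin R ≈ 6698.2.

6698.201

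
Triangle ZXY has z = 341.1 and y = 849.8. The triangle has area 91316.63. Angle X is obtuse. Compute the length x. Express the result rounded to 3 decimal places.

1135.209

From area = ½·y·z·sin X, we get sin X = 2·area/(y·z) ≈ 0.63006.
Taking the obtuse solution, ∠X ≈ 2.460 rad.
Law of cosines then gives x ≈ 1135.2.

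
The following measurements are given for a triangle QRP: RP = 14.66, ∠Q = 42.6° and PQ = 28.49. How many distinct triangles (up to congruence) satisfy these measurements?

0

PQ·sin Q = 28.49·sin(42.6°) ≈ 19.28.
Since RP = 14.66 < 19.28 = PQ sin Q, no triangle exists.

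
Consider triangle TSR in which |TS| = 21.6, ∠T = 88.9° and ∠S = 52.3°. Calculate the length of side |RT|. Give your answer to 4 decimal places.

The third angle is ∠R = 180° − ∠T − ∠S = 38.80°.
Law of sines: |RT| = |TS|·sin S/sin R ≈ 27.275.

27.2747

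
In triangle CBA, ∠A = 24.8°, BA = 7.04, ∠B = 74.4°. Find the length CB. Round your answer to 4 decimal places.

The third angle is ∠C = 180° − ∠B − ∠A = 80.80°.
Law of sines: CB = BA·sin A/sin C ≈ 2.9914.

2.9914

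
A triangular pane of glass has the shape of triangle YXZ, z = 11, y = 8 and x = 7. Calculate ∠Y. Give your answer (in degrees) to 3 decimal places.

∠Y ≈ 46.503°

By the law of cosines, cos Y = (x² + z² − y²) / (2·x·z) ≈ 0.68831, so ∠Y ≈ 46.50°.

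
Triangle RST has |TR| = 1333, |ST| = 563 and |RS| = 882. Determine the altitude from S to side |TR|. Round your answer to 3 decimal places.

Semiperimeter s = (563 + 1333 + 882)/2 = 1389.
Heron's formula: area = √(1389·826·56·507) ≈ 1.8048e+05.
The altitude from S has length 2·area/|TR| ≈ 270.79.

270.794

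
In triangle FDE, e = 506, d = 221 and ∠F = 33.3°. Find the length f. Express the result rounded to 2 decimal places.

By the law of cosines, f² = d² + e² − 2·d·e·cos F = 1.1795e+05, so f ≈ 343.43.

343.43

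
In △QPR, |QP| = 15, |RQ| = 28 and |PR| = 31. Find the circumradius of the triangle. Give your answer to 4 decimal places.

By the law of cosines, cos Q = (|RQ|² + |QP|² − |PR|²) / (2·|RQ|·|QP|) ≈ 0.05714, so ∠Q ≈ 86.72°.
Circumradius = |PR|/(2 sin Q) ≈ 15.525.

15.5254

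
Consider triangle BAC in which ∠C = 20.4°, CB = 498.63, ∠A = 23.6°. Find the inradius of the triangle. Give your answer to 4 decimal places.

The third angle is ∠B = 180° − ∠A − ∠C = 136.00°.
Law of sines: AC = CB·sin B/sin A ≈ 865.19.
Law of sines: BA = CB·sin C/sin A ≈ 434.14.
Area = ½·CB·AC·sin C ≈ 75189.
Semiperimeter s = (865.19+498.63+434.14)/2 = 898.98.
Inradius = area/s = 75189/898.98 ≈ 83.638.

83.6376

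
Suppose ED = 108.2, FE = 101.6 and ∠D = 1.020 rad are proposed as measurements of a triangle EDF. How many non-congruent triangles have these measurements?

2

ED·sin D = 108.2·sin(1.020 rad) ≈ 92.2.
Since ED sin D < FE < ED (92.2 < 101.6 < 108.2), two triangles exist.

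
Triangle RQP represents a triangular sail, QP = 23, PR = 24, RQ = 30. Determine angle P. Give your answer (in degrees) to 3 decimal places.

By the law of cosines, cos P = (QP² + PR² − RQ²) / (2·QP·PR) ≈ 0.18569, so ∠P ≈ 79.30°.

∠P ≈ 79.299°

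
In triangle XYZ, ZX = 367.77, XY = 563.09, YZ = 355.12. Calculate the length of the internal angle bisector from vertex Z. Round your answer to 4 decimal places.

t_Z ≈ 226.6256

By the law of cosines, cos Z = (YZ² + ZX² − XY²) / (2·YZ·ZX) ≈ -0.21326, so ∠Z ≈ 1.786 rad.
The bisector from Z has length 2·YZ·ZX·cos(∠Z/2)/(YZ+ZX) ≈ 226.63.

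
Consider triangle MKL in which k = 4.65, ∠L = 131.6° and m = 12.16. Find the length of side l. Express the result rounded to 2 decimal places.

15.64

By the law of cosines, l² = m² + k² − 2·m·k·cos L = 244.57, so l ≈ 15.639.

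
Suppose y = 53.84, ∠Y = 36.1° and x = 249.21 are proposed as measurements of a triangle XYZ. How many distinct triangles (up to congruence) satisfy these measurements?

x·sin Y = 249.21·sin(36.1°) ≈ 146.8.
Since y = 53.84 < 146.8 = x sin Y, no triangle exists.

0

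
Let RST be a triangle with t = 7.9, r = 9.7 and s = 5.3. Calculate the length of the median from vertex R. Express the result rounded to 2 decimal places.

Median from R: ½√(2·s² + 2·t² − r²) ≈ 4.6613.

m_R ≈ 4.66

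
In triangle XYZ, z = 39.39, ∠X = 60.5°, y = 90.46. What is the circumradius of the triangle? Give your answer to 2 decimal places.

R ≈ 45.33

By the law of cosines, x² = y² + z² − 2·y·z·cos X = 6225.4, so x ≈ 78.901.
Area = ½·y·z·sin X ≈ 1550.6.
Circumradius = x/(2 sin X) ≈ 45.327.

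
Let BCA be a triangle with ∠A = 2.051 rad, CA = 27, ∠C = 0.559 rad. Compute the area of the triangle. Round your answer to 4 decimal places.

The third angle is ∠B = π − ∠C − ∠A = 0.532 rad.
Law of sines: AB = CA·sin C/sin B ≈ 28.248.
Law of sines: BC = CA·sin A/sin B ≈ 47.24.
Area = ½·CA·AB·sin A ≈ 338.22.

338.2188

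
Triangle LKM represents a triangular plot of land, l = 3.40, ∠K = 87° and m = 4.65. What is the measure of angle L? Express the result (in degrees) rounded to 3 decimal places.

∠L ≈ 37.207°

By the law of cosines, k² = m² + l² − 2·m·l·cos K = 31.528, so k ≈ 5.6149.
Law of cosines again: cos L = (k² + m² − l²)/(2·k·m) ≈ 0.79646, so ∠L ≈ 37.21°.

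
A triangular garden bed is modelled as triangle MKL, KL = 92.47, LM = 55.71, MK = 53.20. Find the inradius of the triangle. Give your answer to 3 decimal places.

Semiperimeter s = (92.47 + 55.71 + 53.2)/2 = 100.69.
Heron's formula: area = √(100.69·8.22·44.98·47.49) ≈ 1329.7.
Inradius = area/s = 1329.7/100.69 ≈ 13.205.

r ≈ 13.205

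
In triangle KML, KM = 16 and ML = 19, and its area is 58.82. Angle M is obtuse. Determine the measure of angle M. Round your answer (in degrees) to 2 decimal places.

From area = ½·KM·ML·sin M, we get sin M = 2·area/(KM·ML) ≈ 0.38697.
Taking the obtuse solution, ∠M ≈ 157.23°.

157.23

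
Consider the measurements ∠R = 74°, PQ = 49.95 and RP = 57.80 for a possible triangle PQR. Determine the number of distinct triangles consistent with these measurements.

RP·sin R = 57.80·sin(74°) ≈ 55.56.
Since PQ = 49.95 < 55.56 = RP sin R, no triangle exists.

0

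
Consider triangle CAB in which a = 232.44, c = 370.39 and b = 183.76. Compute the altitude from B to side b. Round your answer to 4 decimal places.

Semiperimeter s = (370.39 + 232.44 + 183.76)/2 = 393.29.
Heron's formula: area = √(393.29·22.905·160.85·209.53) ≈ 17425.
The altitude from B has length 2·area/b ≈ 189.65.

189.6483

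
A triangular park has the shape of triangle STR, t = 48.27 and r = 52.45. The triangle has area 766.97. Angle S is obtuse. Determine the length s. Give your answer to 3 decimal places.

From area = ½·t·r·sin S, we get sin S = 2·area/(t·r) ≈ 0.60588.
Taking the obtuse solution, ∠S ≈ 142.71°.
Law of cosines then gives s ≈ 95.443.

95.443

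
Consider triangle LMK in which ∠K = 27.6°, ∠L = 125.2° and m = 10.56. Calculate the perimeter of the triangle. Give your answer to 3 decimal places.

perimeter ≈ 40.141

The third angle is ∠M = 180° − ∠K − ∠L = 27.20°.
Law of sines: l = m·sin L/sin M ≈ 18.878.
Law of sines: k = m·sin K/sin M ≈ 10.703.
Semiperimeter s = (18.878+10.56+10.703)/2 = 20.071.
Perimeter = 18.878 + 10.56 + 10.703 = 40.141.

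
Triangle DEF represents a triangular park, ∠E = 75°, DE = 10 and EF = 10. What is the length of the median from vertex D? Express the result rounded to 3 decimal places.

By the law of cosines, FD² = DE² + EF² − 2·DE·EF·cos E = 148.24, so FD ≈ 12.175.
Median from D: ½√(2·FD² + 2·DE² − EF²) ≈ 9.9558.

m_D ≈ 9.956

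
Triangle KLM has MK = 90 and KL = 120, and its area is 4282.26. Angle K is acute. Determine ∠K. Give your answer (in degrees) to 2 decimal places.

52.47

From area = ½·MK·KL·sin K, we get sin K = 2·area/(MK·KL) ≈ 0.79301.
Taking the acute solution, ∠K ≈ 52.47°.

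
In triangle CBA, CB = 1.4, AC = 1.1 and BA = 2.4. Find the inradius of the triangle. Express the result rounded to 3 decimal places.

Semiperimeter s = (2.4 + 1.1 + 1.4)/2 = 2.45.
Heron's formula: area = √(2.45·0.05·1.35·1.05) ≈ 0.41671.
Inradius = area/s = 0.41671/2.45 ≈ 0.17008.

r ≈ 0.170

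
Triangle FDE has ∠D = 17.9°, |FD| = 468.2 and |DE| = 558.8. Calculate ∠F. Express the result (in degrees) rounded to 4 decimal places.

By the law of cosines, |EF|² = |FD|² + |DE|² − 2·|FD|·|DE|·cos D = 33537, so |EF| ≈ 183.13.
Law of cosines again: cos F = (|EF|² + |FD|² − |DE|²)/(2·|EF|·|FD|) ≈ -0.34702, so ∠F ≈ 110.31°.

∠F ≈ 110.3054°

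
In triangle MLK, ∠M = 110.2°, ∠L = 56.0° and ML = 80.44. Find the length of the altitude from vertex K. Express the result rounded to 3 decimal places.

h_K ≈ 262.378

The third angle is ∠K = 180° − ∠M − ∠L = 13.80°.
Law of sines: LK = ML·sin M/sin K ≈ 316.49.
Law of sines: KM = ML·sin L/sin K ≈ 279.57.
Area = ½·ML·LK·sin L ≈ 10553.
The altitude from K has length 2·area/ML ≈ 262.38.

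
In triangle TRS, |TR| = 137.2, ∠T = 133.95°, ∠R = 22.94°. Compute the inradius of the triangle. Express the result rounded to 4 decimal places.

The third angle is ∠S = 180° − ∠T − ∠R = 23.11°.
Law of sines: |RS| = |TR|·sin T/sin S ≈ 251.66.
Law of sines: |ST| = |TR|·sin R/sin S ≈ 136.25.
Area = ½·|TR|·|RS|·sin R ≈ 6728.9.
Semiperimeter s = (251.66+136.25+137.2)/2 = 262.55.
Inradius = area/s = 6728.9/262.55 ≈ 25.629.

25.6288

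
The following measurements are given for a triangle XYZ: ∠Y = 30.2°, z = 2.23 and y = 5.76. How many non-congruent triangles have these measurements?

z·sin Y = 2.23·sin(30.2°) ≈ 1.122.
Since y ≥ z, exactly one triangle exists.

1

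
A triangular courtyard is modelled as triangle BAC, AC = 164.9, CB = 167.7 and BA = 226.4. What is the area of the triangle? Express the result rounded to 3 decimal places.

13789.591

Semiperimeter s = (164.9 + 167.7 + 226.4)/2 = 279.5.
Heron's formula: area = √(279.5·114.6·111.8·53.1) ≈ 13790.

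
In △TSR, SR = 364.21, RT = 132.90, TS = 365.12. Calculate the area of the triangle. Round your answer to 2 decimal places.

23825.72

Semiperimeter s = (364.21 + 132.9 + 365.12)/2 = 431.12.
Heron's formula: area = √(431.12·66.905·298.22·65.995) ≈ 23826.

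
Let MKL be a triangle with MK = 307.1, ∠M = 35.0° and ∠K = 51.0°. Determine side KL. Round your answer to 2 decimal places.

176.58

The third angle is ∠L = 180° − ∠M − ∠K = 94.00°.
Law of sines: KL = MK·sin M/sin L ≈ 176.58.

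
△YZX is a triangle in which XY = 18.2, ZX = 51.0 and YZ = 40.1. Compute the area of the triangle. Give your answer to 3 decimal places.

Semiperimeter s = (51 + 18.2 + 40.1)/2 = 54.65.
Heron's formula: area = √(54.65·3.65·36.45·14.55) ≈ 325.25.

area ≈ 325.253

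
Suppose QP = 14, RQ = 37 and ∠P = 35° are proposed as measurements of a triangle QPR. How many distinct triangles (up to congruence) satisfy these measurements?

1

QP·sin P = 14·sin(35°) ≈ 8.03.
Since RQ ≥ QP, exactly one triangle exists.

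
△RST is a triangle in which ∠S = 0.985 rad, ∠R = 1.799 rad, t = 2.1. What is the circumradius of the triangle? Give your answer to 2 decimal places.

The third angle is ∠T = π − ∠R − ∠S = 0.358 rad.
Law of sines: r = t·sin R/sin T ≈ 5.8441.
Law of sines: s = t·sin S/sin T ≈ 4.9993.
Circumradius = t/(2 sin T) ≈ 2.9998.

3.00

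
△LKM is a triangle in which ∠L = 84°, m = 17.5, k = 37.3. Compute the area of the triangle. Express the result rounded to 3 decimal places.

area ≈ 324.587

Area = ½·k·m·sin L ≈ 324.59.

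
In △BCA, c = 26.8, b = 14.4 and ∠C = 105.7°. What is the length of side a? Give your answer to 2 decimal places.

Law of sines: sin B = b·sin C/c ≈ 0.51727.
Since c ≥ b, only the acute value applies: ∠B ≈ 31.15°.
Then ∠A = 180° − ∠C − ∠B ≈ 43.15°.
Law of sines gives a = c·sin A/sin C ≈ 19.039.

19.04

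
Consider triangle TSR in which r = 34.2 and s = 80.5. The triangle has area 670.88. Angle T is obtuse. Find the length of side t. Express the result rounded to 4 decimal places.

111.6150

From area = ½·s·r·sin T, we get sin T = 2·area/(s·r) ≈ 0.48736.
Taking the obtuse solution, ∠T ≈ 150.83°.
Law of cosines then gives t ≈ 111.61.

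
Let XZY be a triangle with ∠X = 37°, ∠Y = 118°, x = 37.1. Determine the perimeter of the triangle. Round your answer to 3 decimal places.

117.584

The third angle is ∠Z = 180° − ∠Y − ∠X = 25.00°.
Law of sines: z = x·sin Z/sin X ≈ 26.053.
Law of sines: y = x·sin Y/sin X ≈ 54.431.
Semiperimeter s = (37.1+26.053+54.431)/2 = 58.792.
Perimeter = 37.1 + 26.053 + 54.431 = 117.58.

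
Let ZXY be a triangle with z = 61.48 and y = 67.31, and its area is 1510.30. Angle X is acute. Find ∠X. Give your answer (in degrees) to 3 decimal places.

From area = ½·y·z·sin X, we get sin X = 2·area/(y·z) ≈ 0.72993.
Taking the acute solution, ∠X ≈ 46.88°.

46.880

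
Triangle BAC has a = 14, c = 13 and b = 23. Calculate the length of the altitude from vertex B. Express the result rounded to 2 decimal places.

Semiperimeter s = (23 + 14 + 13)/2 = 25.
Heron's formula: area = √(25·2·11·12) ≈ 81.24.
The altitude from B has length 2·area/b ≈ 7.0644.

7.06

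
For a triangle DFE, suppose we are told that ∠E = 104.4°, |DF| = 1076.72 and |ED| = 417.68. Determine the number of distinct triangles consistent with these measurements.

|ED|·sin E = 417.68·sin(104.4°) ≈ 404.6.
Since ∠E is not acute, a triangle exists only if |DF| > |ED|; here |DF| > |ED|, so there is exactly one triangle.

1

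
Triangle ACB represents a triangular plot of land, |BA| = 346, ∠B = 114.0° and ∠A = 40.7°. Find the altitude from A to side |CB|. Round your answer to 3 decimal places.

316.087

The third angle is ∠C = 180° − ∠B − ∠A = 25.30°.
Law of sines: |CB| = |BA|·sin A/sin C ≈ 527.96.
Law of sines: |AC| = |BA|·sin B/sin C ≈ 739.63.
Area = ½·|BA|·|CB|·sin B ≈ 83440.
The altitude from A has length 2·area/|CB| ≈ 316.09.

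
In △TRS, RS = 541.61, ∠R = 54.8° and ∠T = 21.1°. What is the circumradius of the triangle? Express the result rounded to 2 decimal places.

752.24

The third angle is ∠S = 180° − ∠T − ∠R = 104.10°.
Law of sines: ST = RS·sin R/sin T ≈ 1229.4.
Law of sines: TR = RS·sin S/sin T ≈ 1459.2.
Circumradius = RS/(2 sin T) ≈ 752.24.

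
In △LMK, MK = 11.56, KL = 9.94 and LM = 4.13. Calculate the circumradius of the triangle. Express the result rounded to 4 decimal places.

5.9204

By the law of cosines, cos L = (KL² + LM² − MK²) / (2·KL·LM) ≈ -0.21647, so ∠L ≈ 1.789 rad.
Circumradius = MK/(2 sin L) ≈ 5.9204.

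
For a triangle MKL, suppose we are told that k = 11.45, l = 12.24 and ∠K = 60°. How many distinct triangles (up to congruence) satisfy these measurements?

l·sin K = 12.24·sin(60°) ≈ 10.6.
Since l sin K < k < l (10.6 < 11.45 < 12.24), two triangles exist.

2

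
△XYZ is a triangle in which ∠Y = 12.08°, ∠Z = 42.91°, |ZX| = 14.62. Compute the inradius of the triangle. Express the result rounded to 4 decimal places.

The third angle is ∠X = 180° − ∠Y − ∠Z = 125.01°.
Law of sines: |YZ| = |ZX|·sin X/sin Y ≈ 57.219.
Law of sines: |XY| = |ZX|·sin Z/sin Y ≈ 47.564.
Area = ½·|ZX|·|YZ|·sin Z ≈ 284.78.
Semiperimeter s = (57.219+14.62+47.564)/2 = 59.701.
Inradius = area/s = 284.78/59.701 ≈ 4.77.

4.7700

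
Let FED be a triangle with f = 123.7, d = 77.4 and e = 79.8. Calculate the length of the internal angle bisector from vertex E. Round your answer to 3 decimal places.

By the law of cosines, cos E = (d² + f² − e²) / (2·d·f) ≈ 0.77939, so ∠E ≈ 38.79°.
The bisector from E has length 2·d·f·cos(∠E/2)/(d+f) ≈ 89.815.

89.815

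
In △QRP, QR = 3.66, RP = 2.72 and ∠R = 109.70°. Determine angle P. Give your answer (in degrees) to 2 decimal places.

By the law of cosines, PQ² = QR² + RP² − 2·QR·RP·cos R = 27.506, so PQ ≈ 5.2446.
Law of cosines again: cos P = (RP² + PQ² − QR²)/(2·RP·PQ) ≈ 0.75388, so ∠P ≈ 41.07°.

∠P ≈ 41.07°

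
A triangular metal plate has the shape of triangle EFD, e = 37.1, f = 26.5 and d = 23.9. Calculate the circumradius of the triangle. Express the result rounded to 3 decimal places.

R ≈ 18.612

By the law of cosines, cos E = (f² + d² − e²) / (2·f·d) ≈ -0.08127, so ∠E ≈ 94.66°.
Circumradius = e/(2 sin E) ≈ 18.612.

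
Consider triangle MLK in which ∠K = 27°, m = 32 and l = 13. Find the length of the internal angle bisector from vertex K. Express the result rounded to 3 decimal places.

By the law of cosines, k² = m² + l² − 2·m·l·cos K = 451.68, so k ≈ 21.253.
The bisector from K has length 2·m·l·cos(∠K/2)/(m+l) ≈ 17.978.

17.978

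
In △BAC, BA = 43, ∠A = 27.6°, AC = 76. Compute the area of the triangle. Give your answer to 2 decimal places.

757.03

Area = ½·BA·AC·sin A ≈ 757.03.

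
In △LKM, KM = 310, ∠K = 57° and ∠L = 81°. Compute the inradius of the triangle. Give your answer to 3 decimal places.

The third angle is ∠M = 180° − ∠L − ∠K = 42.00°.
Law of sines: ML = KM·sin K/sin L ≈ 263.23.
Law of sines: LK = KM·sin M/sin L ≈ 210.02.
Area = ½·KM·ML·sin M ≈ 27301.
Semiperimeter s = (310+263.23+210.02)/2 = 391.62.
Inradius = area/s = 27301/391.62 ≈ 69.712.

r ≈ 69.712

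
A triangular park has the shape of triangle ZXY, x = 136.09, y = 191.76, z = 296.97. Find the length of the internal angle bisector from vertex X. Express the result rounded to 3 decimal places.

t_X ≈ 229.197

By the law of cosines, cos X = (y² + z² − x²) / (2·y·z) ≈ 0.93458, so ∠X ≈ 0.364 rad.
The bisector from X has length 2·y·z·cos(∠X/2)/(y+z) ≈ 229.2.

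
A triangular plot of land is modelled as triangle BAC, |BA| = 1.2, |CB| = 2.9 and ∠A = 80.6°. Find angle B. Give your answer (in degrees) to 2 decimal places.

Law of sines: sin C = |BA|·sin A/|CB| ≈ 0.40824.
Since |CB| ≥ |BA|, only the acute value applies: ∠C ≈ 24.09°.
Then ∠B = 180° − ∠A − ∠C ≈ 75.31°.

75.31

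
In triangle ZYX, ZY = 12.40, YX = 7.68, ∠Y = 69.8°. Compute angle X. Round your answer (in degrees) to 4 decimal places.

By the law of cosines, XZ² = ZY² + YX² − 2·ZY·YX·cos Y = 146.98, so XZ ≈ 12.123.
Law of cosines again: cos X = (YX² + XZ² − ZY²)/(2·YX·XZ) ≈ 0.28031, so ∠X ≈ 73.72°.

73.7213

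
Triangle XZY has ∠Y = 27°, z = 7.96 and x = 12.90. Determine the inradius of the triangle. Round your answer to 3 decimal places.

By the law of cosines, y² = x² + z² − 2·x·z·cos Y = 46.787, so y ≈ 6.8401.
Area = ½·x·z·sin Y ≈ 23.309.
Semiperimeter s = (12.9+7.96+6.8401)/2 = 13.85.
Inradius = area/s = 23.309/13.85 ≈ 1.6829.

r ≈ 1.683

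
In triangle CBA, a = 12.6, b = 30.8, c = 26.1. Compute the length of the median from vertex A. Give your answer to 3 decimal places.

Median from A: ½√(2·c² + 2·b² − a²) ≈ 27.843.

m_A ≈ 27.843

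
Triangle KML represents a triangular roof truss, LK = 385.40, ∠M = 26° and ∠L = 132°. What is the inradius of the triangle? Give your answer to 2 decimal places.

The third angle is ∠K = 180° − ∠M − ∠L = 22.00°.
Law of sines: ML = LK·sin K/sin M ≈ 329.34.
Law of sines: KM = LK·sin L/sin M ≈ 653.35.
Area = ½·LK·ML·sin L ≈ 47163.
Semiperimeter s = (329.34+385.4+653.35)/2 = 684.04.
Inradius = area/s = 47163/684.04 ≈ 68.947.

68.95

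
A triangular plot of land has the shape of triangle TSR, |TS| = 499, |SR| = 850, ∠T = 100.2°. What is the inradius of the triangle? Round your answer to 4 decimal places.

Law of sines: sin R = |TS|·sin T/|SR| ≈ 0.57778.
Since |SR| ≥ |TS|, only the acute value applies: ∠R ≈ 35.29°.
Then ∠S = 180° − ∠T − ∠R ≈ 44.51°.
Law of sines gives |RT| = |SR|·sin S/sin T ≈ 605.4.
Area = ½·|SR|·|TS|·sin S ≈ 1.4866e+05.
Semiperimeter s = (850+605.4+499)/2 = 977.2.
Inradius = area/s = 1.4866e+05/977.2 ≈ 152.13.

152.1283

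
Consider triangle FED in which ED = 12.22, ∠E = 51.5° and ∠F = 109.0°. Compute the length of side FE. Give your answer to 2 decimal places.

4.31

The third angle is ∠D = 180° − ∠F − ∠E = 19.50°.
Law of sines: FE = ED·sin D/sin F ≈ 4.3142.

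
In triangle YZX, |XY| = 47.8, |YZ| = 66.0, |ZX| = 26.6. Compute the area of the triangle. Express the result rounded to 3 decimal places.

Semiperimeter s = (26.6 + 47.8 + 66)/2 = 70.2.
Heron's formula: area = √(70.2·43.6·22.4·4.2) ≈ 536.61.

area ≈ 536.612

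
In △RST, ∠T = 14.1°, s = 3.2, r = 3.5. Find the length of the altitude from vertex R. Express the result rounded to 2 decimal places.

0.78

By the law of cosines, t² = r² + s² − 2·r·s·cos T = 0.76487, so t ≈ 0.87457.
Area = ½·r·s·sin T ≈ 1.3642.
The altitude from R has length 2·area/r ≈ 0.77957.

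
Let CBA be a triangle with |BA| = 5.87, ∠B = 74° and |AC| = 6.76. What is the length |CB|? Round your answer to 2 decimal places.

Law of sines: sin C = |BA|·sin B/|AC| ≈ 0.83471.
Since |AC| ≥ |BA|, only the acute value applies: ∠C ≈ 56.59°.
Then ∠A = 180° − ∠B − ∠C ≈ 49.41°.
Law of sines gives |CB| = |AC|·sin A/sin B ≈ 5.3407.

5.34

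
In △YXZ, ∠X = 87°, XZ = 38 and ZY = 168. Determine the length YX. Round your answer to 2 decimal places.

165.65

Law of sines: sin Y = XZ·sin X/ZY ≈ 0.22588.
Since ZY ≥ XZ, only the acute value applies: ∠Y ≈ 13.05°.
Then ∠Z = 180° − ∠X − ∠Y ≈ 79.95°.
Law of sines gives YX = ZY·sin Z/sin X ≈ 165.65.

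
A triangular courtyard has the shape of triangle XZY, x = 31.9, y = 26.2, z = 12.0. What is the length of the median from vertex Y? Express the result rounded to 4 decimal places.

20.2286

Median from Y: ½√(2·x² + 2·z² − y²) ≈ 20.229.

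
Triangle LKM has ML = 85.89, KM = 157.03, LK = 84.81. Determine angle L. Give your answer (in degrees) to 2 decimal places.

By the law of cosines, cos L = (ML² + LK² − KM²) / (2·ML·LK) ≈ -0.69249, so ∠L ≈ 133.83°.

∠L ≈ 133.83°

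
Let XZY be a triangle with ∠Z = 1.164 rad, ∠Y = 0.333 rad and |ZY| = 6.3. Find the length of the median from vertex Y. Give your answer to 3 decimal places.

The third angle is ∠X = π − ∠Z − ∠Y = 1.645 rad.
Law of sines: |YX| = |ZY|·sin Z/sin X ≈ 5.8017.
Law of sines: |XZ| = |ZY|·sin Y/sin X ≈ 2.065.
Median from Y: ½√(2·|ZY|² + 2·|YX|² − |XZ|²) ≈ 5.9673.

m_Y ≈ 5.967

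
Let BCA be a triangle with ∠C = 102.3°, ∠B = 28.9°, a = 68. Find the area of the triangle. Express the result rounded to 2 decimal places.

1450.93

The third angle is ∠A = 180° − ∠B − ∠C = 48.80°.
Law of sines: b = a·sin B/sin A ≈ 43.677.
Law of sines: c = a·sin C/sin A ≈ 88.301.
Area = ½·a·b·sin C ≈ 1450.9.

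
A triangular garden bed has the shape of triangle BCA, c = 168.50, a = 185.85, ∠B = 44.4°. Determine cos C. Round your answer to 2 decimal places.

cos C ≈ 0.49

By the law of cosines, b² = c² + a² − 2·c·a·cos B = 18184, so b ≈ 134.85.
Law of cosines again: cos C = (a² + b² − c²)/(2·a·b) ≈ 0.48545, so ∠C ≈ 60.96°.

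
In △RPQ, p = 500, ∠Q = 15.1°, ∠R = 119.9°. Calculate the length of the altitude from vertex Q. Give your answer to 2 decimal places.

h_Q ≈ 433.45

The third angle is ∠P = 180° − ∠Q − ∠R = 45.00°.
Law of sines: r = p·sin R/sin P ≈ 612.99.
Law of sines: q = p·sin Q/sin P ≈ 184.2.
Area = ½·p·r·sin Q ≈ 39922.
The altitude from Q has length 2·area/q ≈ 433.45.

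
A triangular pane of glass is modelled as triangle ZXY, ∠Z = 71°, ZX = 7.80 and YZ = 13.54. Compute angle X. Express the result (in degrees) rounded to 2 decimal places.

75.16

By the law of cosines, XY² = YZ² + ZX² − 2·YZ·ZX·cos Z = 175.4, so XY ≈ 13.244.
Law of cosines again: cos X = (ZX² + XY² − YZ²)/(2·ZX·XY) ≈ 0.25610, so ∠X ≈ 75.16°.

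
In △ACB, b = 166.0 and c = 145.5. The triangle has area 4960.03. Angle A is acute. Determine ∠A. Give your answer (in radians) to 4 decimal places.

From area = ½·c·b·sin A, we get sin A = 2·area/(c·b) ≈ 0.41072.
Taking the acute solution, ∠A ≈ 0.423 rad.

∠A ≈ 0.4232 rad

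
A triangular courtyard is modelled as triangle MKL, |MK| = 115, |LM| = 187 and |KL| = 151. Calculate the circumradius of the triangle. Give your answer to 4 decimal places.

By the law of cosines, cos M = (|LM|² + |MK|² − |KL|²) / (2·|LM|·|MK|) ≈ 0.59040, so ∠M ≈ 53.81°.
Circumradius = |KL|/(2 sin M) ≈ 93.543.

R ≈ 93.5433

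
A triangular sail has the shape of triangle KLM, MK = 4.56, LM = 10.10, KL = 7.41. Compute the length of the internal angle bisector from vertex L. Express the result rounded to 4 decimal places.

t_L ≈ 8.3526

By the law of cosines, cos L = (KL² + LM² − MK²) / (2·KL·LM) ≈ 0.90942, so ∠L ≈ 24.57°.
The bisector from L has length 2·KL·LM·cos(∠L/2)/(KL+LM) ≈ 8.3526.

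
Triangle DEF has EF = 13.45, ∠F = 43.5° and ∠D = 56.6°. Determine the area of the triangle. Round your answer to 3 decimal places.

73.424

The third angle is ∠E = 180° − ∠F − ∠D = 79.90°.
Law of sines: FD = EF·sin E/sin D ≈ 15.861.
Law of sines: DE = EF·sin F/sin D ≈ 11.09.
Area = ½·EF·FD·sin F ≈ 73.424.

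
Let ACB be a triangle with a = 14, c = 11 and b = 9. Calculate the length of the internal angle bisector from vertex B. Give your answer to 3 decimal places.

By the law of cosines, cos B = (a² + c² − b²) / (2·a·c) ≈ 0.76623, so ∠B ≈ 39.98°.
The bisector from B has length 2·a·c·cos(∠B/2)/(a+c) ≈ 11.578.

t_B ≈ 11.578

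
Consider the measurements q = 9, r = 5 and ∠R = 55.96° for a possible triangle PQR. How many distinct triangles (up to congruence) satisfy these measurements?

q·sin R = 9·sin(55.96°) ≈ 7.458.
Since r = 5 < 7.458 = q sin R, no triangle exists.

0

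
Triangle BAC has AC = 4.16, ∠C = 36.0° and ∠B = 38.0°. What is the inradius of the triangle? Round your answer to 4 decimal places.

r ≈ 1.0858

The third angle is ∠A = 180° − ∠C − ∠B = 106.00°.
Law of sines: CB = AC·sin A/sin B ≈ 6.4952.
Law of sines: BA = AC·sin C/sin B ≈ 3.9716.
Area = ½·AC·CB·sin C ≈ 7.941.
Semiperimeter s = (4.16+6.4952+3.9716)/2 = 7.3134.
Inradius = area/s = 7.941/7.3134 ≈ 1.0858.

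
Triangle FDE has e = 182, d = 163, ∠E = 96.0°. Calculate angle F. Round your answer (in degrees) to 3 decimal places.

Law of sines: sin D = d·sin E/e ≈ 0.89070.
Since e ≥ d, only the acute value applies: ∠D ≈ 62.96°.
Then ∠F = 180° − ∠E − ∠D ≈ 21.04°.

21.039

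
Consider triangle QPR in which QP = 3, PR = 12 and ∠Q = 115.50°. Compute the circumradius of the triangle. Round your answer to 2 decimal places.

6.65

Law of sines: sin R = QP·sin Q/PR ≈ 0.22565.
Since PR ≥ QP, only the acute value applies: ∠R ≈ 13.04°.
Then ∠P = 180° − ∠Q − ∠R ≈ 51.46°.
Law of sines gives RQ = PR·sin P/sin Q ≈ 10.399.
Circumradius = PR/(2 sin Q) ≈ 6.6476.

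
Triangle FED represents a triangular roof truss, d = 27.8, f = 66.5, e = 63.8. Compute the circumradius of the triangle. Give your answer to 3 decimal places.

By the law of cosines, cos F = (e² + d² − f²) / (2·e·d) ≈ 0.11869, so ∠F ≈ 1.452 rad.
Circumradius = f/(2 sin F) ≈ 33.487.

R ≈ 33.487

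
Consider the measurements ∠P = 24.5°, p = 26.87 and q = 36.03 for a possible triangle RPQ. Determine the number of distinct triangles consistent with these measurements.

q·sin P = 36.03·sin(24.5°) ≈ 14.94.
Since q sin P < p < q (14.94 < 26.87 < 36.03), two triangles exist.

2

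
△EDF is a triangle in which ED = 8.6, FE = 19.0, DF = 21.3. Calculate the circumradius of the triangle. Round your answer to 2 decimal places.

10.67

By the law of cosines, cos E = (FE² + ED² − DF²) / (2·FE·ED) ≈ -0.05731, so ∠E ≈ 93.29°.
Circumradius = DF/(2 sin E) ≈ 10.668.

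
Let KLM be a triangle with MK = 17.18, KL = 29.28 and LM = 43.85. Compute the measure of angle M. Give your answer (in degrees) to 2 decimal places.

25.43

By the law of cosines, cos M = (LM² + MK² − KL²) / (2·LM·MK) ≈ 0.90308, so ∠M ≈ 25.43°.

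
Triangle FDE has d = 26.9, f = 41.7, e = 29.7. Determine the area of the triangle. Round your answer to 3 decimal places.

area ≈ 398.075

Semiperimeter s = (41.7 + 26.9 + 29.7)/2 = 49.15.
Heron's formula: area = √(49.15·7.45·22.25·19.45) ≈ 398.07.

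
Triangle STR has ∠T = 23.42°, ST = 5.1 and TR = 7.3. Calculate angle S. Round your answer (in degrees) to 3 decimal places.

∠S ≈ 118.853°

By the law of cosines, RS² = ST² + TR² − 2·ST·TR·cos T = 10.974, so RS ≈ 3.3128.
Law of cosines again: cos S = (RS² + ST² − TR²)/(2·RS·ST) ≈ -0.48256, so ∠S ≈ 118.85°.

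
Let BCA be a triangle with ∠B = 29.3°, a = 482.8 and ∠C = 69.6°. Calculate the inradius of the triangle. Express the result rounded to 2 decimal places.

r ≈ 91.71

The third angle is ∠A = 180° − ∠B − ∠C = 81.10°.
Law of sines: b = a·sin B/sin A ≈ 239.15.
Law of sines: c = a·sin C/sin A ≈ 458.03.
Area = ½·a·b·sin C ≈ 54111.
Semiperimeter s = (239.15+458.03+482.8)/2 = 589.99.
Inradius = area/s = 54111/589.99 ≈ 91.714.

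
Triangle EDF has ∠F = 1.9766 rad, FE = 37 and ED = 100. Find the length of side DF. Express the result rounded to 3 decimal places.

Law of sines: sin D = FE·sin F/ED ≈ 0.33995.
Since ED ≥ FE, only the acute value applies: ∠D ≈ 0.3469 rad.
Then ∠E = π − ∠F − ∠D ≈ 0.8181 rad.
Law of sines gives DF = ED·sin E/sin F ≈ 79.438.

79.438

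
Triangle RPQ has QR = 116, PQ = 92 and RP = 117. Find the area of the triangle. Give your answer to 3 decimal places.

Semiperimeter s = (92 + 116 + 117)/2 = 162.5.
Heron's formula: area = √(162.5·70.5·46.5·45.5) ≈ 4923.3.

area ≈ 4923.267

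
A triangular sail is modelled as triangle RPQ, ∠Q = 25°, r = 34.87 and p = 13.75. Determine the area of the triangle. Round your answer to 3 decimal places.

area ≈ 101.315

Area = ½·r·p·sin Q ≈ 101.31.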